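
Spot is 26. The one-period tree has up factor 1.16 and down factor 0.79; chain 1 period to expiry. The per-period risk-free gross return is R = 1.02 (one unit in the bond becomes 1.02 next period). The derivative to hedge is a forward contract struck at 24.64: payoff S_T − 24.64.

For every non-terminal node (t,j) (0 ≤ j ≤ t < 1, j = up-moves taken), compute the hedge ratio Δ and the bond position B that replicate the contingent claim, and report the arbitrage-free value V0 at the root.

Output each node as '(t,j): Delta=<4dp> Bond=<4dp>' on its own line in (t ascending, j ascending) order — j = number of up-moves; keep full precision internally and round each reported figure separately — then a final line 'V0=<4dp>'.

(0,0): Delta=1.0000 Bond=-24.1569
V0=1.8431

No-arbitrage ⇒ martingale measure with p* = (R−d)/(u−d) = 0.6216.
Terminal values V(1,·): V(1,0)=-4.1000, V(1,1)=5.5200
Node (0,0) S=26.0000: V=(p*·5.5200+(1−p*)·-4.1000)/1.02=1.8431; Δ=(5.5200−-4.1000)/(30.1600−20.5400)=1.0000; B=V−Δ·S=-24.1569
Self-financing check: at every node Δ·S+B equals the discounted successor values.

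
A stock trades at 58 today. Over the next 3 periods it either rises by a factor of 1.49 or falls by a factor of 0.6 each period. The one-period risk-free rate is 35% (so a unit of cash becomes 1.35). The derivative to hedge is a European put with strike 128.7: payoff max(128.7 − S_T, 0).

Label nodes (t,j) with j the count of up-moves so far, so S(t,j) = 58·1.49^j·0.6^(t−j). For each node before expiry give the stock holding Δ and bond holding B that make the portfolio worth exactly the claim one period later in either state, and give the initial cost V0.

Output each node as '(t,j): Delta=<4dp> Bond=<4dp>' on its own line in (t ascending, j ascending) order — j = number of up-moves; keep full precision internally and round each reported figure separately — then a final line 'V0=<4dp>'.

Risk-neutral probability p* = (R−d)/(u−d) = (1.35−0.6)/(1.49−0.6) = 0.8427.
At expiry t=3: V(3,0)=116.1720, V(3,1)=97.5888, V(3,2)=51.4405, V(3,3)=0.0000
(2,0): S=20.8800. Δ = (V_up−V_dn)/(S_up−S_dn) = (97.5888−116.1720)/(31.1112−12.5280) = -1.0000. V = [p*·97.5888 + (1−p*)·116.1720]/1.35 = 74.4533. B = V − Δ·S = 95.3333.
(2,1): S=51.8520. Δ = (V_up−V_dn)/(S_up−S_dn) = (51.4405−97.5888)/(77.2595−31.1112) = -1.0000. V = [p*·51.4405 + (1−p*)·97.5888]/1.35 = 43.4813. B = V − Δ·S = 95.3333.
(2,2): S=128.7658. Δ = (V_up−V_dn)/(S_up−S_dn) = (0.0000−51.4405)/(191.8610−77.2595) = -0.4489. V = [p*·0.0000 + (1−p*)·51.4405]/1.35 = 5.9939. B = V − Δ·S = 63.7922.
(1,0): S=34.8000. Δ = (V_up−V_dn)/(S_up−S_dn) = (43.4813−74.4533)/(51.8520−20.8800) = -1.0000. V = [p*·43.4813 + (1−p*)·74.4533]/1.35 = 35.8173. B = V − Δ·S = 70.6173.
(1,1): S=86.4200. Δ = (V_up−V_dn)/(S_up−S_dn) = (5.9939−43.4813)/(128.7658−51.8520) = -0.4874. V = [p*·5.9939 + (1−p*)·43.4813]/1.35 = 8.8080. B = V − Δ·S = 50.9287.
(0,0): S=58.0000. Δ = (V_up−V_dn)/(S_up−S_dn) = (8.8080−35.8173)/(86.4200−34.8000) = -0.5232. V = [p*·8.8080 + (1−p*)·35.8173]/1.35 = 9.6716. B = V − Δ·S = 40.0191.
Root portfolio cost Δ·58+B reproduces V0=9.6716.

(0,0): Delta=-0.5232 Bond=40.0191
(1,0): Delta=-1.0000 Bond=70.6173
(1,1): Delta=-0.4874 Bond=50.9287
(2,0): Delta=-1.0000 Bond=95.3333
(2,1): Delta=-1.0000 Bond=95.3333
(2,2): Delta=-0.4489 Bond=63.7922
V0=9.6716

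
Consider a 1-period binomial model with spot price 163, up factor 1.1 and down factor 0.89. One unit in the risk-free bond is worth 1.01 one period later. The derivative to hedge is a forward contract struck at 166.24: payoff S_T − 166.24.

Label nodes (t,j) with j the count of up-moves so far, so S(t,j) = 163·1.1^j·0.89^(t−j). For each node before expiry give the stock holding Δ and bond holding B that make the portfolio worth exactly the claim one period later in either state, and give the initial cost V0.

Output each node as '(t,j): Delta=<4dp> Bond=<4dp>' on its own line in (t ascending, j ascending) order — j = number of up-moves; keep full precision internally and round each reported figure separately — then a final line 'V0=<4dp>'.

The replicating-portfolio and risk-neutral prices coincide; use p* = (1.01−0.89)/(1.1−0.89) = 0.5714 for the latter.
Payoff layer (t=1): V(1,0)=-21.1700, V(1,1)=13.0600
  t=0,j=0: stock 163.0000 → up 179.3000 (V=13.0600), down 145.0700 (V=-21.1700). Price -1.5941; hedge Δ=1.0000, bond B=-164.5941.
Each (Δ,B) replicates both successor values, so the strategy is self-financing and V0 is arbitrage-free.

(0,0): Delta=1.0000 Bond=-164.5941
V0=-1.5941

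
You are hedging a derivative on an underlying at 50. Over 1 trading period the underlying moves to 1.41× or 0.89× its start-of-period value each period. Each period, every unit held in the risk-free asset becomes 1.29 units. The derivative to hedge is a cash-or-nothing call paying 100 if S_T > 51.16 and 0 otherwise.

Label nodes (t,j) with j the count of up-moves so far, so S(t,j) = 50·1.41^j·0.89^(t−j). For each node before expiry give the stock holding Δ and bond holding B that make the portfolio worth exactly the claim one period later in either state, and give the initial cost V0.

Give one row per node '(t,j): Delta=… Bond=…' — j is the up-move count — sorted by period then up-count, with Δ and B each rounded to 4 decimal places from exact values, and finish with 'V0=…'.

Since d<R<u, set p* = (R−d)/(u−d) = 0.7692; price each node as the discounted p*-expectation of its children.
At expiry t=1: V(1,0)=0.0000, V(1,1)=100.0000
Node (0,0) S=50.0000: V=(p*·100.0000+(1−p*)·0.0000)/1.29=59.6303; Δ=(100.0000−0.0000)/(70.5000−44.5000)=3.8462; B=V−Δ·S=-132.6774
Root portfolio cost Δ·50+B reproduces V0=59.6303.

(0,0): Delta=3.8462 Bond=-132.6774
V0=59.6303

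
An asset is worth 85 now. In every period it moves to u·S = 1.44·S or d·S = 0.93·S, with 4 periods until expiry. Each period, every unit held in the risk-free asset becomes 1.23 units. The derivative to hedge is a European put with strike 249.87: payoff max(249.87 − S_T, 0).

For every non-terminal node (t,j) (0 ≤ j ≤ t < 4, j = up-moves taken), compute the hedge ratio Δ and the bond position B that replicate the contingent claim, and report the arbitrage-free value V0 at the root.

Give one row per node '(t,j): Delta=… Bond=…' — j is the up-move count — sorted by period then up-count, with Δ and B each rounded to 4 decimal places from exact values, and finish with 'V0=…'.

(0,0): Delta=-0.7083 Bond=90.4195
(1,0): Delta=-1.0000 Bond=134.2761
(1,1): Delta=-0.5764 Bond=95.0738
(2,0): Delta=-1.0000 Bond=165.1596
(2,1): Delta=-1.0000 Bond=165.1596
(2,2): Delta=-0.3849 Bond=83.1876
(3,0): Delta=-1.0000 Bond=203.1463
(3,1): Delta=-1.0000 Bond=203.1463
(3,2): Delta=-1.0000 Bond=203.1463
(3,3): Delta=-0.1068 Bond=31.7428
V0=30.2154

No-arbitrage ⇒ martingale measure with p* = (R−d)/(u−d) = 0.5882.
Terminal values V(4,·): V(4,0)=186.2856, V(4,1)=151.4167, V(4,2)=97.4262, V(4,3)=13.8280, V(4,4)=0.0000
(3,0): S=68.3703. Δ = (V_up−V_dn)/(S_up−S_dn) = (151.4167−186.2856)/(98.4533−63.5844) = -1.0000. V = [p*·151.4167 + (1−p*)·186.2856]/1.23 = 134.7760. B = V − Δ·S = 203.1463.
(3,1): S=105.8638. Δ = (V_up−V_dn)/(S_up−S_dn) = (97.4262−151.4167)/(152.4438−98.4533) = -1.0000. V = [p*·97.4262 + (1−p*)·151.4167]/1.23 = 97.2826. B = V − Δ·S = 203.1463.
(3,2): S=163.9181. Δ = (V_up−V_dn)/(S_up−S_dn) = (13.8280−97.4262)/(236.0420−152.4438) = -1.0000. V = [p*·13.8280 + (1−p*)·97.4262]/1.23 = 39.2283. B = V − Δ·S = 203.1463.
(3,3): S=253.8086. Δ = (V_up−V_dn)/(S_up−S_dn) = (0.0000−13.8280)/(365.4844−236.0420) = -0.1068. V = [p*·0.0000 + (1−p*)·13.8280]/1.23 = 4.6292. B = V − Δ·S = 31.7428.
(2,0): S=73.5165. Δ = (V_up−V_dn)/(S_up−S_dn) = (97.2826−134.7760)/(105.8638−68.3703) = -1.0000. V = [p*·97.2826 + (1−p*)·134.7760]/1.23 = 91.6431. B = V − Δ·S = 165.1596.
(2,1): S=113.8320. Δ = (V_up−V_dn)/(S_up−S_dn) = (39.2283−97.2826)/(163.9181−105.8638) = -1.0000. V = [p*·39.2283 + (1−p*)·97.2826]/1.23 = 51.3276. B = V − Δ·S = 165.1596.
(2,2): S=176.2560. Δ = (V_up−V_dn)/(S_up−S_dn) = (4.6292−39.2283)/(253.8086−163.9181) = -0.3849. V = [p*·4.6292 + (1−p*)·39.2283]/1.23 = 15.3462. B = V − Δ·S = 83.1876.
(1,0): S=79.0500. Δ = (V_up−V_dn)/(S_up−S_dn) = (51.3276−91.6431)/(113.8320−73.5165) = -1.0000. V = [p*·51.3276 + (1−p*)·91.6431]/1.23 = 55.2261. B = V − Δ·S = 134.2761.
(1,1): S=122.4000. Δ = (V_up−V_dn)/(S_up−S_dn) = (15.3462−51.3276)/(176.2560−113.8320) = -0.5764. V = [p*·15.3462 + (1−p*)·51.3276]/1.23 = 24.5220. B = V − Δ·S = 95.0738.
(0,0): S=85.0000. Δ = (V_up−V_dn)/(S_up−S_dn) = (24.5220−55.2261)/(122.4000−79.0500) = -0.7083. V = [p*·24.5220 + (1−p*)·55.2261]/1.23 = 30.2154. B = V − Δ·S = 90.4195.
The time-0 hedge costs 30.2154, which is the no-arbitrage price.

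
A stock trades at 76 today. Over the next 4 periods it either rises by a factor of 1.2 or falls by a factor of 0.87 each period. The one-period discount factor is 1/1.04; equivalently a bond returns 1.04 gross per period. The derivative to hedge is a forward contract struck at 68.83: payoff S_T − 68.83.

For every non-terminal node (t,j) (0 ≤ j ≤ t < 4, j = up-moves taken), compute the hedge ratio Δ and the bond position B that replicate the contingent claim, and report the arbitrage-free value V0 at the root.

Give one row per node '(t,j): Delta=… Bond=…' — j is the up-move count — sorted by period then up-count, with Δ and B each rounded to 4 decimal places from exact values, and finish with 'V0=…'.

(0,0): Delta=1.0000 Bond=-58.8362
(1,0): Delta=1.0000 Bond=-61.1896
(1,1): Delta=1.0000 Bond=-61.1896
(2,0): Delta=1.0000 Bond=-63.6372
(2,1): Delta=1.0000 Bond=-63.6372
(2,2): Delta=1.0000 Bond=-63.6372
(3,0): Delta=1.0000 Bond=-66.1827
(3,1): Delta=1.0000 Bond=-66.1827
(3,2): Delta=1.0000 Bond=-66.1827
(3,3): Delta=1.0000 Bond=-66.1827
V0=17.1638

The replicating-portfolio and risk-neutral prices coincide; use p* = (1.04−0.87)/(1.2−0.87) = 0.5152 for the latter.
Terminal values V(4,·): V(4,0)=-25.2898, V(4,1)=-8.7745, V(4,2)=14.0051, V(4,3)=45.4254, V(4,4)=88.7636
(3,0): S=50.0462. Δ = (V_up−V_dn)/(S_up−S_dn) = (-8.7745−-25.2898)/(60.0555−43.5402) = 1.0000. V = [p*·-8.7745 + (1−p*)·-25.2898]/1.04 = -16.1365. B = V − Δ·S = -66.1827.
(3,1): S=69.0293. Δ = (V_up−V_dn)/(S_up−S_dn) = (14.0051−-8.7745)/(82.8351−60.0555) = 1.0000. V = [p*·14.0051 + (1−p*)·-8.7745]/1.04 = 2.8466. B = V − Δ·S = -66.1827.
(3,2): S=95.2128. Δ = (V_up−V_dn)/(S_up−S_dn) = (45.4254−14.0051)/(114.2554−82.8351) = 1.0000. V = [p*·45.4254 + (1−p*)·14.0051]/1.04 = 29.0301. B = V − Δ·S = -66.1827.
(3,3): S=131.3280. Δ = (V_up−V_dn)/(S_up−S_dn) = (88.7636−45.4254)/(157.5936−114.2554) = 1.0000. V = [p*·88.7636 + (1−p*)·45.4254]/1.04 = 65.1453. B = V − Δ·S = -66.1827.
(2,0): S=57.5244. Δ = (V_up−V_dn)/(S_up−S_dn) = (2.8466−-16.1365)/(69.0293−50.0462) = 1.0000. V = [p*·2.8466 + (1−p*)·-16.1365]/1.04 = -6.1128. B = V − Δ·S = -63.6372.
(2,1): S=79.3440. Δ = (V_up−V_dn)/(S_up−S_dn) = (29.0301−2.8466)/(95.2128−69.0293) = 1.0000. V = [p*·29.0301 + (1−p*)·2.8466]/1.04 = 15.7068. B = V − Δ·S = -63.6372.
(2,2): S=109.4400. Δ = (V_up−V_dn)/(S_up−S_dn) = (65.1453−29.0301)/(131.3280−95.2128) = 1.0000. V = [p*·65.1453 + (1−p*)·29.0301]/1.04 = 45.8028. B = V − Δ·S = -63.6372.
(1,0): S=66.1200. Δ = (V_up−V_dn)/(S_up−S_dn) = (15.7068−-6.1128)/(79.3440−57.5244) = 1.0000. V = [p*·15.7068 + (1−p*)·-6.1128]/1.04 = 4.9304. B = V − Δ·S = -61.1896.
(1,1): S=91.2000. Δ = (V_up−V_dn)/(S_up−S_dn) = (45.8028−15.7068)/(109.4400−79.3440) = 1.0000. V = [p*·45.8028 + (1−p*)·15.7068]/1.04 = 30.0104. B = V − Δ·S = -61.1896.
(0,0): S=76.0000. Δ = (V_up−V_dn)/(S_up−S_dn) = (30.0104−4.9304)/(91.2000−66.1200) = 1.0000. V = [p*·30.0104 + (1−p*)·4.9304]/1.04 = 17.1638. B = V − Δ·S = -58.8362.
Check: Δ(0,0)·S0 + B(0,0) = 17.1638 = V0.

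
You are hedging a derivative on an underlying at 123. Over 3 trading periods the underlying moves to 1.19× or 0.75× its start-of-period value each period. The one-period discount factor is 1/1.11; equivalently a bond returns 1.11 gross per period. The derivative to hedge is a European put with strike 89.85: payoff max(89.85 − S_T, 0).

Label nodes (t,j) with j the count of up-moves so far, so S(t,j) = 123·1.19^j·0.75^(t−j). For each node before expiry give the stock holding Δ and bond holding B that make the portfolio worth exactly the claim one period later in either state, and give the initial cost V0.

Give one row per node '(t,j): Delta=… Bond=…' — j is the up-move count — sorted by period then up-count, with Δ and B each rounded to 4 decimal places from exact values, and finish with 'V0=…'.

Since d<R<u, set p* = (R−d)/(u−d) = 0.8182; price each node as the discounted p*-expectation of its children.
Terminal values V(3,·): V(3,0)=37.9594, V(3,1)=7.5169, V(3,2)=0.0000, V(3,3)=0.0000
Node (2,0) S=69.1875: V=(p*·7.5169+(1−p*)·37.9594)/1.11=11.7584; Δ=(7.5169−37.9594)/(82.3331−51.8906)=-1.0000; B=V−Δ·S=80.9459
Node (2,1) S=109.7775: V=(p*·0.0000+(1−p*)·7.5169)/1.11=1.2313; Δ=(0.0000−7.5169)/(130.6352−82.3331)=-0.1556; B=V−Δ·S=18.3151
Node (2,2) S=174.1803: V=(p*·0.0000+(1−p*)·0.0000)/1.11=0.0000; Δ=(0.0000−0.0000)/(207.2746−130.6352)=0.0000; B=V−Δ·S=0.0000
Node (1,0) S=92.2500: V=(p*·1.2313+(1−p*)·11.7584)/1.11=2.8336; Δ=(1.2313−11.7584)/(109.7775−69.1875)=-0.2594; B=V−Δ·S=26.7590
Node (1,1) S=146.3700: V=(p*·0.0000+(1−p*)·1.2313)/1.11=0.2017; Δ=(0.0000−1.2313)/(174.1803−109.7775)=-0.0191; B=V−Δ·S=3.0000
Node (0,0) S=123.0000: V=(p*·0.2017+(1−p*)·2.8336)/1.11=0.6128; Δ=(0.2017−2.8336)/(146.3700−92.2500)=-0.0486; B=V−Δ·S=6.5944
The time-0 hedge costs 0.6128, which is the no-arbitrage price.

(0,0): Delta=-0.0486 Bond=6.5944
(1,0): Delta=-0.2594 Bond=26.7590
(1,1): Delta=-0.0191 Bond=3.0000
(2,0): Delta=-1.0000 Bond=80.9459
(2,1): Delta=-0.1556 Bond=18.3151
(2,2): Delta=0.0000 Bond=0.0000
V0=0.6128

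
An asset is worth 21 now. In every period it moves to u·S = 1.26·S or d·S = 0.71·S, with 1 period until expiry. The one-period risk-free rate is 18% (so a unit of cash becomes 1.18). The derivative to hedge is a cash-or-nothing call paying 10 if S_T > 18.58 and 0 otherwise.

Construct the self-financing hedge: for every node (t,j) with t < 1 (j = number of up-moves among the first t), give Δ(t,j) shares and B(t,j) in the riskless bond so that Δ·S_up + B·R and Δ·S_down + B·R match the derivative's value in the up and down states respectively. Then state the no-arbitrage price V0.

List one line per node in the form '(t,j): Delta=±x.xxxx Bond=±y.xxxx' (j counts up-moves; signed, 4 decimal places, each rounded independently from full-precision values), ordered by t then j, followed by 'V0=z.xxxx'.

(0,0): Delta=0.8658 Bond=-10.9399
V0=7.2419

No-arbitrage ⇒ martingale measure with p* = (R−d)/(u−d) = 0.8545.
At expiry t=1: V(1,0)=0.0000, V(1,1)=10.0000
Node (0,0) S=21.0000: V=(p*·10.0000+(1−p*)·0.0000)/1.18=7.2419; Δ=(10.0000−0.0000)/(26.4600−14.9100)=0.8658; B=V−Δ·S=-10.9399
Self-financing check: at every node Δ·S+B equals the discounted successor values.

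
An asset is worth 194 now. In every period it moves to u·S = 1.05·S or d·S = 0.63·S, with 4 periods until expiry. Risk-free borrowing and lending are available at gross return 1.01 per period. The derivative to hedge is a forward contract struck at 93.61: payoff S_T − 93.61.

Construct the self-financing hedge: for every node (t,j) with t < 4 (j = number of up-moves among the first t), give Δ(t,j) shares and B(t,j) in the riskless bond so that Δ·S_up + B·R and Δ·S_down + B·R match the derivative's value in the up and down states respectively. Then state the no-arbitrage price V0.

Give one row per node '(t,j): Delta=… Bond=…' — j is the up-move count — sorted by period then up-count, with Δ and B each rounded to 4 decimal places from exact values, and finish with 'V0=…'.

(0,0): Delta=1.0000 Bond=-89.9574
(1,0): Delta=1.0000 Bond=-90.8569
(1,1): Delta=1.0000 Bond=-90.8569
(2,0): Delta=1.0000 Bond=-91.7655
(2,1): Delta=1.0000 Bond=-91.7655
(2,2): Delta=1.0000 Bond=-91.7655
(3,0): Delta=1.0000 Bond=-92.6832
(3,1): Delta=1.0000 Bond=-92.6832
(3,2): Delta=1.0000 Bond=-92.6832
(3,3): Delta=1.0000 Bond=-92.6832
V0=104.0426

Risk-neutral probability p* = (R−d)/(u−d) = (1.01−0.63)/(1.05−0.63) = 0.9048.
Terminal values V(4,·): V(4,0)=-63.0493, V(4,1)=-42.6754, V(4,2)=-8.7190, V(4,3)=47.8749, V(4,4)=142.1982
  t=3,j=0: stock 48.5091 → up 50.9346 (V=-42.6754), down 30.5607 (V=-63.0493). Price -44.1741; hedge Δ=1.0000, bond B=-92.6832.
  t=3,j=1: stock 80.8485 → up 84.8910 (V=-8.7190), down 50.9346 (V=-42.6754). Price -11.8346; hedge Δ=1.0000, bond B=-92.6832.
  t=3,j=2: stock 134.7476 → up 141.4849 (V=47.8749), down 84.8910 (V=-8.7190). Price 42.0644; hedge Δ=1.0000, bond B=-92.6832.
  t=3,j=3: stock 224.5793 → up 235.8082 (V=142.1982), down 141.4849 (V=47.8749). Price 131.8961; hedge Δ=1.0000, bond B=-92.6832.
  t=2,j=0: stock 76.9986 → up 80.8485 (V=-11.8346), down 48.5091 (V=-44.1741). Price -14.7669; hedge Δ=1.0000, bond B=-91.7655.
  t=2,j=1: stock 128.3310 → up 134.7476 (V=42.0644), down 80.8485 (V=-11.8346). Price 36.5655; hedge Δ=1.0000, bond B=-91.7655.
  t=2,j=2: stock 213.8850 → up 224.5793 (V=131.8961), down 134.7476 (V=42.0644). Price 122.1195; hedge Δ=1.0000, bond B=-91.7655.
  t=1,j=0: stock 122.2200 → up 128.3310 (V=36.5655), down 76.9986 (V=-14.7669). Price 31.3631; hedge Δ=1.0000, bond B=-90.8569.
  t=1,j=1: stock 203.7000 → up 213.8850 (V=122.1195), down 128.3310 (V=36.5655). Price 112.8431; hedge Δ=1.0000, bond B=-90.8569.
  t=0,j=0: stock 194.0000 → up 203.7000 (V=112.8431), down 122.2200 (V=31.3631). Price 104.0426; hedge Δ=1.0000, bond B=-89.9574.
Root portfolio cost Δ·194+B reproduces V0=104.0426.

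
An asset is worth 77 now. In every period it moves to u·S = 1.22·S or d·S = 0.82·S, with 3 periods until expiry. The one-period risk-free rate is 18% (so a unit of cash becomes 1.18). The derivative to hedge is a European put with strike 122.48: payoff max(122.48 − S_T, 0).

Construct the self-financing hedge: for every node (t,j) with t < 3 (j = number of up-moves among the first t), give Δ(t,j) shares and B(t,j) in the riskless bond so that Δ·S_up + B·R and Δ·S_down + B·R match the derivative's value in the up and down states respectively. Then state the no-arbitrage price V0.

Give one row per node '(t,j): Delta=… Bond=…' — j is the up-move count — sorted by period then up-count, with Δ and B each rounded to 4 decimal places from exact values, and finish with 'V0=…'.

No-arbitrage ⇒ martingale measure with p* = (R−d)/(u−d) = 0.9000.
Payoff layer (t=3): V(3,0)=80.0247, V(3,1)=59.3147, V(3,2)=28.5024, V(3,3)=0.0000
(2,0): S=51.7748. Δ = (V_up−V_dn)/(S_up−S_dn) = (59.3147−80.0247)/(63.1653−42.4553) = -1.0000. V = [p*·59.3147 + (1−p*)·80.0247]/1.18 = 52.0218. B = V − Δ·S = 103.7966.
(2,1): S=77.0308. Δ = (V_up−V_dn)/(S_up−S_dn) = (28.5024−59.3147)/(93.9776−63.1653) = -1.0000. V = [p*·28.5024 + (1−p*)·59.3147]/1.18 = 26.7658. B = V − Δ·S = 103.7966.
(2,2): S=114.6068. Δ = (V_up−V_dn)/(S_up−S_dn) = (0.0000−28.5024)/(139.8203−93.9776) = -0.6217. V = [p*·0.0000 + (1−p*)·28.5024]/1.18 = 2.4155. B = V − Δ·S = 73.6715.
(1,0): S=63.1400. Δ = (V_up−V_dn)/(S_up−S_dn) = (26.7658−52.0218)/(77.0308−51.7748) = -1.0000. V = [p*·26.7658 + (1−p*)·52.0218]/1.18 = 24.8232. B = V − Δ·S = 87.9632.
(1,1): S=93.9400. Δ = (V_up−V_dn)/(S_up−S_dn) = (2.4155−26.7658)/(114.6068−77.0308) = -0.6480. V = [p*·2.4155 + (1−p*)·26.7658]/1.18 = 4.1106. B = V − Δ·S = 64.9865.
(0,0): S=77.0000. Δ = (V_up−V_dn)/(S_up−S_dn) = (4.1106−24.8232)/(93.9400−63.1400) = -0.6725. V = [p*·4.1106 + (1−p*)·24.8232]/1.18 = 5.2389. B = V − Δ·S = 57.0205.
Each (Δ,B) replicates both successor values, so the strategy is self-financing and V0 is arbitrage-free.

(0,0): Delta=-0.6725 Bond=57.0205
(1,0): Delta=-1.0000 Bond=87.9632
(1,1): Delta=-0.6480 Bond=64.9865
(2,0): Delta=-1.0000 Bond=103.7966
(2,1): Delta=-1.0000 Bond=103.7966
(2,2): Delta=-0.6217 Bond=73.6715
V0=5.2389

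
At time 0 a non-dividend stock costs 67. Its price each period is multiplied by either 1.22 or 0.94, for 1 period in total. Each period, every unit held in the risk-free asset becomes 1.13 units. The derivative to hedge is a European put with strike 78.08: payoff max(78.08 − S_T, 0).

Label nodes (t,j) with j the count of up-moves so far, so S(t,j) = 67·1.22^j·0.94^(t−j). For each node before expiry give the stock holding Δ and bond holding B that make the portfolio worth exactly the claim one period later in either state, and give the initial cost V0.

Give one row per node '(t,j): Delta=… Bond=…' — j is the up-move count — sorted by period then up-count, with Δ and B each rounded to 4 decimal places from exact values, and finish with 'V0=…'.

(0,0): Delta=-0.8049 Bond=58.2238
V0=4.2952

Since d<R<u, set p* = (R−d)/(u−d) = 0.6786; price each node as the discounted p*-expectation of its children.
At expiry t=1: V(1,0)=15.1000, V(1,1)=0.0000
  t=0,j=0: stock 67.0000 → up 81.7400 (V=0.0000), down 62.9800 (V=15.1000). Price 4.2952; hedge Δ=-0.8049, bond B=58.2238.
Self-financing check: at every node Δ·S+B equals the discounted successor values.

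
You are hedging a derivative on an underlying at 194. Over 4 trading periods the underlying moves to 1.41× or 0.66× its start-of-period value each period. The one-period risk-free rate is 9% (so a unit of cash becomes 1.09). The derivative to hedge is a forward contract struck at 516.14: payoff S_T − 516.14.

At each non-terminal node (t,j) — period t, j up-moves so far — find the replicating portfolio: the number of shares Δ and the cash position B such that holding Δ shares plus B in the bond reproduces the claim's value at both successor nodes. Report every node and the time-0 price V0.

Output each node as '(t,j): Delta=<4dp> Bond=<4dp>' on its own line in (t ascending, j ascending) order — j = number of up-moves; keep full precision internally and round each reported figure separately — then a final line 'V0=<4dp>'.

No-arbitrage ⇒ martingale measure with p* = (R−d)/(u−d) = 0.5733.
At expiry t=4: V(4,0)=-479.3290, V(4,1)=-437.4983, V(4,2)=-348.1328, V(4,3)=-157.2156, V(4,4)=250.6531
Node (3,0) S=55.7742: V=(p*·-437.4983+(1−p*)·-479.3290)/1.09=-417.7487; Δ=(-437.4983−-479.3290)/(78.6417−36.8110)=1.0000; B=V−Δ·S=-473.5229
Node (3,1) S=119.1540: V=(p*·-348.1328+(1−p*)·-437.4983)/1.09=-354.3689; Δ=(-348.1328−-437.4983)/(168.0072−78.6417)=1.0000; B=V−Δ·S=-473.5229
Node (3,2) S=254.5563: V=(p*·-157.2156+(1−p*)·-348.1328)/1.09=-218.9666; Δ=(-157.2156−-348.1328)/(358.9244−168.0072)=1.0000; B=V−Δ·S=-473.5229
Node (3,3) S=543.8249: V=(p*·250.6531+(1−p*)·-157.2156)/1.09=70.3019; Δ=(250.6531−-157.2156)/(766.7931−358.9244)=1.0000; B=V−Δ·S=-473.5229
Node (2,0) S=84.5064: V=(p*·-354.3689+(1−p*)·-417.7487)/1.09=-349.9183; Δ=(-354.3689−-417.7487)/(119.1540−55.7742)=1.0000; B=V−Δ·S=-434.4247
Node (2,1) S=180.5364: V=(p*·-218.9666+(1−p*)·-354.3689)/1.09=-253.8883; Δ=(-218.9666−-354.3689)/(254.5563−119.1540)=1.0000; B=V−Δ·S=-434.4247
Node (2,2) S=385.6914: V=(p*·70.3019+(1−p*)·-218.9666)/1.09=-48.7333; Δ=(70.3019−-218.9666)/(543.8249−254.5563)=1.0000; B=V−Δ·S=-434.4247
Node (1,0) S=128.0400: V=(p*·-253.8883+(1−p*)·-349.9183)/1.09=-270.5148; Δ=(-253.8883−-349.9183)/(180.5364−84.5064)=1.0000; B=V−Δ·S=-398.5548
Node (1,1) S=273.5400: V=(p*·-48.7333+(1−p*)·-253.8883)/1.09=-125.0148; Δ=(-48.7333−-253.8883)/(385.6914−180.5364)=1.0000; B=V−Δ·S=-398.5548
Node (0,0) S=194.0000: V=(p*·-125.0148+(1−p*)·-270.5148)/1.09=-171.6466; Δ=(-125.0148−-270.5148)/(273.5400−128.0400)=1.0000; B=V−Δ·S=-365.6466
The time-0 hedge costs -171.6466, which is the no-arbitrage price.

(0,0): Delta=1.0000 Bond=-365.6466
(1,0): Delta=1.0000 Bond=-398.5548
(1,1): Delta=1.0000 Bond=-398.5548
(2,0): Delta=1.0000 Bond=-434.4247
(2,1): Delta=1.0000 Bond=-434.4247
(2,2): Delta=1.0000 Bond=-434.4247
(3,0): Delta=1.0000 Bond=-473.5229
(3,1): Delta=1.0000 Bond=-473.5229
(3,2): Delta=1.0000 Bond=-473.5229
(3,3): Delta=1.0000 Bond=-473.5229
V0=-171.6466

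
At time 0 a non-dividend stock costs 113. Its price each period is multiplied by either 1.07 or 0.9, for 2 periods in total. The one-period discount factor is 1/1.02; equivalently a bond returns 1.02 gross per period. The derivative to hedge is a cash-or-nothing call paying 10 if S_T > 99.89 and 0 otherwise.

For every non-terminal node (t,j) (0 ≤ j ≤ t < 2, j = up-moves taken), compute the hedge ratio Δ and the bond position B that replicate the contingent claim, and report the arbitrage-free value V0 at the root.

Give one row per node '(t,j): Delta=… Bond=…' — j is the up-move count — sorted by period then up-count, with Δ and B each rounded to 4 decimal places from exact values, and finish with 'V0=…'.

(0,0): Delta=0.1501 Bond=-8.1816
(1,0): Delta=0.5784 Bond=-51.9031
(1,1): Delta=0.0000 Bond=9.8039
V0=8.7802

Risk-neutral probability p* = (R−d)/(u−d) = (1.02−0.9)/(1.07−0.9) = 0.7059.
At expiry t=2: V(2,0)=0.0000, V(2,1)=10.0000, V(2,2)=10.0000
  t=1,j=0: stock 101.7000 → up 108.8190 (V=10.0000), down 91.5300 (V=0.0000). Price 6.9204; hedge Δ=0.5784, bond B=-51.9031.
  t=1,j=1: stock 120.9100 → up 129.3737 (V=10.0000), down 108.8190 (V=10.0000). Price 9.8039; hedge Δ=0.0000, bond B=9.8039.
  t=0,j=0: stock 113.0000 → up 120.9100 (V=9.8039), down 101.7000 (V=6.9204). Price 8.7802; hedge Δ=0.1501, bond B=-8.1816.
Check: Δ(0,0)·S0 + B(0,0) = 8.7802 = V0.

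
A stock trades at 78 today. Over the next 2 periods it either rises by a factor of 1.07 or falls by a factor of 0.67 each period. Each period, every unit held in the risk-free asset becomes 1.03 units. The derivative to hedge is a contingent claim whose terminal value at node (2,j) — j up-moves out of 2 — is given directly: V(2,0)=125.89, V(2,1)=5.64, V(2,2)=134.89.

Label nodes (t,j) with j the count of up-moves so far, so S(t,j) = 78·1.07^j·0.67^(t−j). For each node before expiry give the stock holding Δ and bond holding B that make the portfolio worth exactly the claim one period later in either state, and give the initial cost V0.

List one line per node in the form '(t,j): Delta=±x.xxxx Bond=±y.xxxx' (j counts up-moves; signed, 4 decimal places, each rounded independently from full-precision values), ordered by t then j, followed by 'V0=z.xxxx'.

(0,0): Delta=3.2456 Bond=-148.0229
(1,0): Delta=-5.7525 Bond=317.7755
(1,1): Delta=3.8716 Bond=-204.7124
V0=105.1324

The replicating-portfolio and risk-neutral prices coincide; use p* = (1.03−0.67)/(1.07−0.67) = 0.9000 for the latter.
At expiry t=2: V(2,0)=125.8900, V(2,1)=5.6400, V(2,2)=134.8900
(1,0): S=52.2600. Δ = (V_up−V_dn)/(S_up−S_dn) = (5.6400−125.8900)/(55.9182−35.0142) = -5.7525. V = [p*·5.6400 + (1−p*)·125.8900]/1.03 = 17.1505. B = V − Δ·S = 317.7755.
(1,1): S=83.4600. Δ = (V_up−V_dn)/(S_up−S_dn) = (134.8900−5.6400)/(89.3022−55.9182) = 3.8716. V = [p*·134.8900 + (1−p*)·5.6400]/1.03 = 118.4126. B = V − Δ·S = -204.7124.
(0,0): S=78.0000. Δ = (V_up−V_dn)/(S_up−S_dn) = (118.4126−17.1505)/(83.4600−52.2600) = 3.2456. V = [p*·118.4126 + (1−p*)·17.1505]/1.03 = 105.1324. B = V − Δ·S = -148.0229.
Root portfolio cost Δ·78+B reproduces V0=105.1324.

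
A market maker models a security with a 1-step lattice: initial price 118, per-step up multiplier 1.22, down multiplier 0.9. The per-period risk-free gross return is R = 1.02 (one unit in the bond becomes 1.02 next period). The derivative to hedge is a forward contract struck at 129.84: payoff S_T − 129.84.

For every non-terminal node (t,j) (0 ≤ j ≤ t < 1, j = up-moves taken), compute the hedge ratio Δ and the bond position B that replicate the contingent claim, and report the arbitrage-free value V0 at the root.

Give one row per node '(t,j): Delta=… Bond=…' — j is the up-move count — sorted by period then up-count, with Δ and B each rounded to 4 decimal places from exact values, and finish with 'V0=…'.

Risk-neutral probability p* = (R−d)/(u−d) = (1.02−0.9)/(1.22−0.9) = 0.3750.
Terminal values V(1,·): V(1,0)=-23.6400, V(1,1)=14.1200
Node (0,0) S=118.0000: V=(p*·14.1200+(1−p*)·-23.6400)/1.02=-9.2941; Δ=(14.1200−-23.6400)/(143.9600−106.2000)=1.0000; B=V−Δ·S=-127.2941
Root portfolio cost Δ·118+B reproduces V0=-9.2941.

(0,0): Delta=1.0000 Bond=-127.2941
V0=-9.2941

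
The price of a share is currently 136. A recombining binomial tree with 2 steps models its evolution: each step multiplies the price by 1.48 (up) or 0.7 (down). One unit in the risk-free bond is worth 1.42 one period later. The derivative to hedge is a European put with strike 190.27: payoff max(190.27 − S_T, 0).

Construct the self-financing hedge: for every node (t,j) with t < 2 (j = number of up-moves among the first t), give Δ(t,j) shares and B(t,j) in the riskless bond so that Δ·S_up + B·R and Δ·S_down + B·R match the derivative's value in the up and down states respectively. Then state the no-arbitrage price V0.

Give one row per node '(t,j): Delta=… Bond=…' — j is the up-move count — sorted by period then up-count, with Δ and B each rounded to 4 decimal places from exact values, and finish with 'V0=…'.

(0,0): Delta=-0.3405 Bond=50.1457
(1,0): Delta=-1.0000 Bond=133.9930
(1,1): Delta=-0.3145 Bond=65.9746
V0=3.8401

No-arbitrage ⇒ martingale measure with p* = (R−d)/(u−d) = 0.9231.
Payoff layer (t=2): V(2,0)=123.6300, V(2,1)=49.3740, V(2,2)=0.0000
Node (1,0) S=95.2000: V=(p*·49.3740+(1−p*)·123.6300)/1.42=38.7930; Δ=(49.3740−123.6300)/(140.8960−66.6400)=-1.0000; B=V−Δ·S=133.9930
Node (1,1) S=201.2800: V=(p*·0.0000+(1−p*)·49.3740)/1.42=2.6746; Δ=(0.0000−49.3740)/(297.8944−140.8960)=-0.3145; B=V−Δ·S=65.9746
Node (0,0) S=136.0000: V=(p*·2.6746+(1−p*)·38.7930)/1.42=3.8401; Δ=(2.6746−38.7930)/(201.2800−95.2000)=-0.3405; B=V−Δ·S=50.1457
Check: Δ(0,0)·S0 + B(0,0) = 3.8401 = V0.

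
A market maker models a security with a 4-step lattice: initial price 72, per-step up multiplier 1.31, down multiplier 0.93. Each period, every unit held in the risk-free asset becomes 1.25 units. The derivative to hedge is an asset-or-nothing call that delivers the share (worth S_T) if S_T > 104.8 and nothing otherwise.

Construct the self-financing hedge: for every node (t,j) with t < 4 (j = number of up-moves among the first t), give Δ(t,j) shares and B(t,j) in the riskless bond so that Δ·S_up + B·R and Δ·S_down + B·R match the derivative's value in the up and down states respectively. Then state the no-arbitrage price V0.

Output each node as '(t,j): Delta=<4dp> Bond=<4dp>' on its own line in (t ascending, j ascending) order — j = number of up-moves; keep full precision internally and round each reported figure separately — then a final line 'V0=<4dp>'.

(0,0): Delta=1.0878 Bond=-6.7472
(1,0): Delta=1.4937 Bond=-35.6102
(1,1): Delta=1.0338 Bond=-3.3385
(2,0): Delta=3.0424 Bond=-140.9570
(2,1): Delta=1.2875 Bond=-26.4294
(2,2): Delta=1.0000 Bond=0.0000
(3,0): Delta=0.0000 Bond=0.0000
(3,1): Delta=3.4474 Bond=-209.2331
(3,2): Delta=1.0000 Bond=0.0000
(3,3): Delta=1.0000 Bond=0.0000
V0=71.5742

No-arbitrage ⇒ martingale measure with p* = (R−d)/(u−d) = 0.8421.
Terminal values V(4,·): V(4,0)=0.0000, V(4,1)=0.0000, V(4,2)=106.8664, V(4,3)=150.5322, V(4,4)=212.0399
(3,0): S=57.9137. Δ = (V_up−V_dn)/(S_up−S_dn) = (0.0000−0.0000)/(75.8670−53.8597) = 0.0000. V = [p*·0.0000 + (1−p*)·0.0000]/1.25 = 0.0000. B = V − Δ·S = 0.0000.
(3,1): S=81.5774. Δ = (V_up−V_dn)/(S_up−S_dn) = (106.8664−0.0000)/(106.8664−75.8670) = 3.4474. V = [p*·106.8664 + (1−p*)·0.0000]/1.25 = 71.9942. B = V − Δ·S = -209.2331.
(3,2): S=114.9101. Δ = (V_up−V_dn)/(S_up−S_dn) = (150.5322−106.8664)/(150.5322−106.8664) = 1.0000. V = [p*·150.5322 + (1−p*)·106.8664]/1.25 = 114.9101. B = V − Δ·S = 0.0000.
(3,3): S=161.8626. Δ = (V_up−V_dn)/(S_up−S_dn) = (212.0399−150.5322)/(212.0399−150.5322) = 1.0000. V = [p*·212.0399 + (1−p*)·150.5322]/1.25 = 161.8626. B = V − Δ·S = 0.0000.
(2,0): S=62.2728. Δ = (V_up−V_dn)/(S_up−S_dn) = (71.9942−0.0000)/(81.5774−57.9137) = 3.0424. V = [p*·71.9942 + (1−p*)·0.0000]/1.25 = 48.5013. B = V − Δ·S = -140.9570.
(2,1): S=87.7176. Δ = (V_up−V_dn)/(S_up−S_dn) = (114.9101−71.9942)/(114.9101−81.5774) = 1.2875. V = [p*·114.9101 + (1−p*)·71.9942]/1.25 = 86.5071. B = V − Δ·S = -26.4294.
(2,2): S=123.5592. Δ = (V_up−V_dn)/(S_up−S_dn) = (161.8626−114.9101)/(161.8626−114.9101) = 1.0000. V = [p*·161.8626 + (1−p*)·114.9101]/1.25 = 123.5592. B = V − Δ·S = 0.0000.
(1,0): S=66.9600. Δ = (V_up−V_dn)/(S_up−S_dn) = (86.5071−48.5013)/(87.7176−62.2728) = 1.4937. V = [p*·86.5071 + (1−p*)·48.5013]/1.25 = 64.4049. B = V − Δ·S = -35.6102.
(1,1): S=94.3200. Δ = (V_up−V_dn)/(S_up−S_dn) = (123.5592−86.5071)/(123.5592−87.7176) = 1.0338. V = [p*·123.5592 + (1−p*)·86.5071]/1.25 = 94.1671. B = V − Δ·S = -3.3385.
(0,0): S=72.0000. Δ = (V_up−V_dn)/(S_up−S_dn) = (94.1671−64.4049)/(94.3200−66.9600) = 1.0878. V = [p*·94.1671 + (1−p*)·64.4049]/1.25 = 71.5742. B = V − Δ·S = -6.7472.
Self-financing check: at every node Δ·S+B equals the discounted successor values.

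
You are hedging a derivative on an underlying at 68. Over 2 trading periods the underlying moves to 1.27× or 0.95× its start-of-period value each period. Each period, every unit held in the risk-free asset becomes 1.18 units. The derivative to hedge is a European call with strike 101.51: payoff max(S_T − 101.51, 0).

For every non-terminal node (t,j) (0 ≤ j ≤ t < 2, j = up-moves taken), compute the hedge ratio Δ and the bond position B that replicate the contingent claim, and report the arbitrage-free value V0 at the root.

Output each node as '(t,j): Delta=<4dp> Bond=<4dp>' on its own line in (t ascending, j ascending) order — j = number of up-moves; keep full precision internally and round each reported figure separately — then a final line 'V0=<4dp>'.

(0,0): Delta=0.2286 Bond=-12.5159
(1,0): Delta=0.0000 Bond=0.0000
(1,1): Delta=0.2955 Bond=-20.5478
V0=3.0302

The replicating-portfolio and risk-neutral prices coincide; use p* = (1.18−0.95)/(1.27−0.95) = 0.7187 for the latter.
Terminal payoffs: V(2,0)=0.0000, V(2,1)=0.0000, V(2,2)=8.1672
  t=1,j=0: stock 64.6000 → up 82.0420 (V=0.0000), down 61.3700 (V=0.0000). Price 0.0000; hedge Δ=0.0000, bond B=0.0000.
  t=1,j=1: stock 86.3600 → up 109.6772 (V=8.1672), down 82.0420 (V=0.0000). Price 4.9747; hedge Δ=0.2955, bond B=-20.5478.
  t=0,j=0: stock 68.0000 → up 86.3600 (V=4.9747), down 64.6000 (V=0.0000). Price 3.0302; hedge Δ=0.2286, bond B=-12.5159.
Each (Δ,B) replicates both successor values, so the strategy is self-financing and V0 is arbitrage-free.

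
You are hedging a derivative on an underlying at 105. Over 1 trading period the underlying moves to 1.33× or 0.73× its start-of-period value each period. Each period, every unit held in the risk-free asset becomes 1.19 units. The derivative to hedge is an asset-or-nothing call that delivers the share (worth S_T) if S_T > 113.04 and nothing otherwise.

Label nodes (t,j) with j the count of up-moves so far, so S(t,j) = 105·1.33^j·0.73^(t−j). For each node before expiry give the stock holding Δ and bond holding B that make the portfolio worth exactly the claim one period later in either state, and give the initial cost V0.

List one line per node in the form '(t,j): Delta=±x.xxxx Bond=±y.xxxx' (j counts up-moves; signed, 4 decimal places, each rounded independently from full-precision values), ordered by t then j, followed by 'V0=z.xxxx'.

(0,0): Delta=2.2167 Bond=-142.7794
V0=89.9706

Risk-neutral probability p* = (R−d)/(u−d) = (1.19−0.73)/(1.33−0.73) = 0.7667.
Terminal values V(1,·): V(1,0)=0.0000, V(1,1)=139.6500
(0,0): S=105.0000. Δ = (V_up−V_dn)/(S_up−S_dn) = (139.6500−0.0000)/(139.6500−76.6500) = 2.2167. V = [p*·139.6500 + (1−p*)·0.0000]/1.19 = 89.9706. B = V − Δ·S = -142.7794.
Each (Δ,B) replicates both successor values, so the strategy is self-financing and V0 is arbitrage-free.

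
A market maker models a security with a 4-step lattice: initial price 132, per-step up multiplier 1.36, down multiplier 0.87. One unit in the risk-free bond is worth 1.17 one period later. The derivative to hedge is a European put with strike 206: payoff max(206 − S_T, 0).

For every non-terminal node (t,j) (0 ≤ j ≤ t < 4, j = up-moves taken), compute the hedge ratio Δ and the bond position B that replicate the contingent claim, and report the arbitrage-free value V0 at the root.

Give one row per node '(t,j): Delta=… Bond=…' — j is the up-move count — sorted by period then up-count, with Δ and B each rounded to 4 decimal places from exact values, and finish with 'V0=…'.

(0,0): Delta=-0.2907 Bond=50.4631
(1,0): Delta=-0.5967 Bond=94.1822
(1,1): Delta=-0.1667 Bond=36.7862
(2,0): Delta=-1.0000 Bond=150.4858
(2,1): Delta=-0.4333 Bond=84.6746
(2,2): Delta=-0.0587 Bond=16.6712
(3,0): Delta=-1.0000 Bond=176.0684
(3,1): Delta=-1.0000 Bond=176.0684
(3,2): Delta=-0.2037 Bond=50.3031
(3,3): Delta=0.0000 Bond=0.0000
V0=12.0881

Since d<R<u, set p* = (R−d)/(u−d) = 0.6122; price each node as the discounted p*-expectation of its children.
Terminal payoffs: V(4,0)=130.3775, V(4,1)=87.7855, V(4,2)=21.2050, V(4,3)=0.0000, V(4,4)=0.0000
(3,0): S=86.9224. Δ = (V_up−V_dn)/(S_up−S_dn) = (87.7855−130.3775)/(118.2145−75.6225) = -1.0000. V = [p*·87.7855 + (1−p*)·130.3775]/1.17 = 89.1460. B = V − Δ·S = 176.0684.
(3,1): S=135.8787. Δ = (V_up−V_dn)/(S_up−S_dn) = (21.2050−87.7855)/(184.7950−118.2145) = -1.0000. V = [p*·21.2050 + (1−p*)·87.7855]/1.17 = 40.1897. B = V − Δ·S = 176.0684.
(3,2): S=212.4081. Δ = (V_up−V_dn)/(S_up−S_dn) = (0.0000−21.2050)/(288.8750−184.7950) = -0.2037. V = [p*·0.0000 + (1−p*)·21.2050]/1.17 = 7.0276. B = V − Δ·S = 50.3031.
(3,3): S=332.0402. Δ = (V_up−V_dn)/(S_up−S_dn) = (0.0000−0.0000)/(451.5747−288.8750) = 0.0000. V = [p*·0.0000 + (1−p*)·0.0000]/1.17 = 0.0000. B = V − Δ·S = 0.0000.
(2,0): S=99.9108. Δ = (V_up−V_dn)/(S_up−S_dn) = (40.1897−89.1460)/(135.8787−86.9224) = -1.0000. V = [p*·40.1897 + (1−p*)·89.1460]/1.17 = 50.5750. B = V − Δ·S = 150.4858.
(2,1): S=156.1824. Δ = (V_up−V_dn)/(S_up−S_dn) = (7.0276−40.1897)/(212.4081−135.8787) = -0.4333. V = [p*·7.0276 + (1−p*)·40.1897]/1.17 = 16.9969. B = V − Δ·S = 84.6746.
(2,2): S=244.1472. Δ = (V_up−V_dn)/(S_up−S_dn) = (0.0000−7.0276)/(332.0402−212.4081) = -0.0587. V = [p*·0.0000 + (1−p*)·7.0276]/1.17 = 2.3291. B = V − Δ·S = 16.6712.
(1,0): S=114.8400. Δ = (V_up−V_dn)/(S_up−S_dn) = (16.9969−50.5750)/(156.1824−99.9108) = -0.5967. V = [p*·16.9969 + (1−p*)·50.5750]/1.17 = 25.6555. B = V − Δ·S = 94.1822.
(1,1): S=179.5200. Δ = (V_up−V_dn)/(S_up−S_dn) = (2.3291−16.9969)/(244.1472−156.1824) = -0.1667. V = [p*·2.3291 + (1−p*)·16.9969]/1.17 = 6.8518. B = V − Δ·S = 36.7862.
(0,0): S=132.0000. Δ = (V_up−V_dn)/(S_up−S_dn) = (6.8518−25.6555)/(179.5200−114.8400) = -0.2907. V = [p*·6.8518 + (1−p*)·25.6555]/1.17 = 12.0881. B = V − Δ·S = 50.4631.
The time-0 hedge costs 12.0881, which is the no-arbitrage price.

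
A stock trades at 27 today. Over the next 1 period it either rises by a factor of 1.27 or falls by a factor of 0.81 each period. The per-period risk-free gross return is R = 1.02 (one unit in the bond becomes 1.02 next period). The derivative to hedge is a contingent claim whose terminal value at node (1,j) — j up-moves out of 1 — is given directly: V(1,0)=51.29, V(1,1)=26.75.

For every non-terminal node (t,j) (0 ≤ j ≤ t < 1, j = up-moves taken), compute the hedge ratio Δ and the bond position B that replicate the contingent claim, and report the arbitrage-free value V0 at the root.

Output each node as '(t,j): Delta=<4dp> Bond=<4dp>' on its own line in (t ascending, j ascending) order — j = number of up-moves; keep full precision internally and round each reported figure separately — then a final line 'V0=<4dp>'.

Under the risk-neutral measure, an up-move has probability p* = (R−d)/(u−d) = 0.4565 and values discount at R = 1.02.
Terminal values V(1,·): V(1,0)=51.2900, V(1,1)=26.7500
Node (0,0) S=27.0000: V=(p*·26.7500+(1−p*)·51.2900)/1.02=39.3009; Δ=(26.7500−51.2900)/(34.2900−21.8700)=-1.9758; B=V−Δ·S=92.6488
The time-0 hedge costs 39.3009, which is the no-arbitrage price.

(0,0): Delta=-1.9758 Bond=92.6488
V0=39.3009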